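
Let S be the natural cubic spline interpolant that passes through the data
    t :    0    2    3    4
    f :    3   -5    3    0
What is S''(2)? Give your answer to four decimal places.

15.3913

Let M_i = S''(x_i). Step sizes h_i = 2, 1, 1; slopes of the chords Δ_i = (y_(i+1) - y_i)/h_i = -4, 8, -3.
  2·M_0 + 6·M_1 + 1·M_2 = 6(Δ_1 - Δ_0) = 72
  1·M_1 + 4·M_2 + 1·M_3 = 6(Δ_2 - Δ_1) = -66
Natural end conditions: M_0 = M_3 = 0.
Solving the tridiagonal system: M_0 = 0, M_1 = 354/23, M_2 = -468/23, M_3 = 0.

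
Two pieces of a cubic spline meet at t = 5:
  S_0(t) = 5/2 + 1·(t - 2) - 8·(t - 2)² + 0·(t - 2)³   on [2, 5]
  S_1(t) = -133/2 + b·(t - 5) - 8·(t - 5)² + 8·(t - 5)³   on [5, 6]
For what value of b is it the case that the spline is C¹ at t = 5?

S_0'(t) = 1 - 16·(t - 2) + 0·(t - 2)², so S_0'(5) = -47. On the right, S_1'(5) = b, so b = -47.

-47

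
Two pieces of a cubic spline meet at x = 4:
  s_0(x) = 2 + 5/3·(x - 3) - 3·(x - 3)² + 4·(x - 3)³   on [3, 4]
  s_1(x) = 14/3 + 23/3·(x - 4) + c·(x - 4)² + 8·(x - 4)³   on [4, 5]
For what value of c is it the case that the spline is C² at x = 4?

9

s_0''(x) = -6 + 24·(x - 3), so s_0''(4) = 18. On the right, s_1''(4) = 2c, so c = 9.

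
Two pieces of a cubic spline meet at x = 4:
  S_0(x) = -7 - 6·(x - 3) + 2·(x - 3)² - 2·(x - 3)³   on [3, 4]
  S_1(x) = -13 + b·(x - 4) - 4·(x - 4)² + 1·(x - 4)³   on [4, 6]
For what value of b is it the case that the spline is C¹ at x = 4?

-8

S_0'(x) = -6 + 4·(x - 3) - 6·(x - 3)², so S_0'(4) = -8. On the right, S_1'(4) = b, so b = -8.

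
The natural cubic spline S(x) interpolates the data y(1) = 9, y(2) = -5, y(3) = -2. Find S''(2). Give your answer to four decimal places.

With M_i denoting the second derivative at x_i, h_i = 1, 1, and Δ_i = (y_(i+1) − y_i)/h_i = -14, 3:
  1·M_0 + 4·M_1 + 1·M_2 = 6(Δ_1 - Δ_0) = 102
Natural end conditions: M_0 = M_2 = 0.
Hence M_0 = 0, M_1 = 51/2, M_2 = 0.

25.5000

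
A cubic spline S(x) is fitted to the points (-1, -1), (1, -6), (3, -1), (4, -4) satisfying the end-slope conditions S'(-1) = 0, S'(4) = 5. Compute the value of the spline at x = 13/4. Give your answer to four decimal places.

-2.2045

Let σ_i = S''(x_i). Step sizes h_i = 2, 2, 1; slopes of the chords Δ_i = (y_(i+1) - y_i)/h_i = -5/2, 5/2, -3.
  2·σ_0 + 8·σ_1 + 2·σ_2 = 6(Δ_1 - Δ_0) = 30
  2·σ_1 + 6·σ_2 + 1·σ_3 = 6(Δ_2 - Δ_1) = -33
Clamped end conditions give two more equations: 2h_0·σ_0 + h_0·σ_1 = 6(Δ_0 - S'(-1)) = -15 and h_2·σ_2 + 2h_2·σ_3 = 6(S'(4) - Δ_2) = 48.
Forward elimination and back-substitution give σ_0 = -193/23, σ_1 = 427/46, σ_2 = -316/23, σ_3 = 710/23.
On [3, 4], S(x) = -1 - 82/23·(x - 3) - 158/23·(x - 3)² + 171/23·(x - 3)³.
With (x - 3) = 1/4: S(13/4) = -3245/1472.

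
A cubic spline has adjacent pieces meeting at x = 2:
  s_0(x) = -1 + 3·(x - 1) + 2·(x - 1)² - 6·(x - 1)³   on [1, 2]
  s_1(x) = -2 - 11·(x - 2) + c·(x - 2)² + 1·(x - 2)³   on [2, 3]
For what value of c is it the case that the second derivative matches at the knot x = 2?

s_0''(x) = 4 - 36·(x - 1), so s_0''(2) = -32. On the right, s_1''(2) = 2c, so c = -16.

-16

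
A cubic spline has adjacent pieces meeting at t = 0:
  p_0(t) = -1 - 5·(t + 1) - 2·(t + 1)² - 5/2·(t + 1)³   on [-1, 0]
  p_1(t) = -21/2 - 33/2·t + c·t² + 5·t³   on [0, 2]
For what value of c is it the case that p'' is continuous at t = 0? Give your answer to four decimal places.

p_0''(t) = -4 - 15·(t + 1), so p_0''(0) = -19. On the right, p_1''(0) = 2c, so c = -19/2.

-9.5000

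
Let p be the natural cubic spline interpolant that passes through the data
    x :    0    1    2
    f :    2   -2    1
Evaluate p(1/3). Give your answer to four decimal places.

With σ_i denoting the second derivative at x_i, h_i = 1, 1, and Δ_i = (y_(i+1) − y_i)/h_i = -4, 3:
  1·σ_0 + 4·σ_1 + 1·σ_2 = 6(Δ_1 - Δ_0) = 42
Natural end conditions: σ_0 = σ_2 = 0.
Solving: σ_0 = 0, σ_1 = 21/2, σ_2 = 0.
On [0, 1], p(x) = 2 - 23/4·x + 0·x² + 7/4·x³.
With x = 1/3: p(1/3) = 4/27.

0.1481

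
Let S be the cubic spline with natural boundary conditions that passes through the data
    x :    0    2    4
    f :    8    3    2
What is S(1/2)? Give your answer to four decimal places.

Put M_i = S'' at the i-th knot. Here h = (2, 2) and Δ = (-5/2, -1/2), so the interior equations h_(i-1)·M_(i-1) + 2(h_(i-1)+h_i)·M_i + h_i·M_(i+1) = 6(Δ_i − Δ_(i-1)) read
  2·M_0 + 8·M_1 + 2·M_2 = 6(Δ_1 - Δ_0) = 12
Natural end conditions: M_0 = M_2 = 0.
Forward elimination and back-substitution give M_0 = 0, M_1 = 3/2, M_2 = 0.
On [0, 2], S(x) = 8 - 3·x + 0·x² + 1/8·x³.
With x = 1/2: S(1/2) = 417/64.

6.5156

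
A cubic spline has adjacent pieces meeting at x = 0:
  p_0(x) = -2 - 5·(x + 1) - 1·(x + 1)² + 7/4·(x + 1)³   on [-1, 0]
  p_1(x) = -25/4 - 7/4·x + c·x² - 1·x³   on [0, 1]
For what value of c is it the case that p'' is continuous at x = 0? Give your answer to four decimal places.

4.2500

p_0''(x) = -2 + 21/2·(x + 1), so p_0''(0) = 17/2. On the right, p_1''(0) = 2c, so c = 17/4.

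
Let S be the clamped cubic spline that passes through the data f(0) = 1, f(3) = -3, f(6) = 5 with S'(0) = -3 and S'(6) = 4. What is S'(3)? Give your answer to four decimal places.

0.7500

With M_i denoting the second derivative at x_i, h_i = 3, 3, and Δ_i = (y_(i+1) − y_i)/h_i = -4/3, 8/3:
  3·M_0 + 12·M_1 + 3·M_2 = 6(Δ_1 - Δ_0) = 24
Clamped end conditions give two more equations: 2h_0·M_0 + h_0·M_1 = 6(Δ_0 - S'(0)) = 10 and h_1·M_1 + 2h_1·M_2 = 6(S'(6) - Δ_1) = 8.
Solving: M_0 = 5/6, M_1 = 5/3, M_2 = 1/2.
On [3, 6], S'(t) = b_1 + 2c_1·(t - 3) + 3d_1·(t - 3)² with b_1 = Δ_1 - h_1(2M_1 + M_2)/6 = 3/4, c_1 = M_1/2 = 5/6, d_1 = (M_2 - M_1)/(6h_1) = -7/108. So S'(3) = 3/4.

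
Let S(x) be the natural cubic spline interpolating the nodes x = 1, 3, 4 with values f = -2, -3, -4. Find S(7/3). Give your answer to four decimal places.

-2.5432

Write M_i for S''(x_i). With h_i = 2, 1 and divided differences Δ_i = -1/2, -1, the continuity of S' gives the tridiagonal system
  2·M_0 + 6·M_1 + 1·M_2 = 6(Δ_1 - Δ_0) = -3
Natural end conditions: M_0 = M_2 = 0.
Hence M_0 = 0, M_1 = -1/2, M_2 = 0.
On [1, 3], S(x) = -2 - 1/3·(x - 1) + 0·(x - 1)² - 1/24·(x - 1)³.
With (x - 1) = 4/3: S(7/3) = -206/81.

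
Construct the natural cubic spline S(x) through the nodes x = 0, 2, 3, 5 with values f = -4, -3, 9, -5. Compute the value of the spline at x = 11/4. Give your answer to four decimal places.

Write M_i for S''(x_i). With h_i = 2, 1, 2 and divided differences Δ_i = 1/2, 12, -7, the continuity of S' gives the tridiagonal system
  2·M_0 + 6·M_1 + 1·M_2 = 6(Δ_1 - Δ_0) = 69
  1·M_1 + 6·M_2 + 2·M_3 = 6(Δ_2 - Δ_1) = -114
Natural end conditions: M_0 = M_3 = 0.
Solving: M_0 = 0, M_1 = 528/35, M_2 = -753/35, M_3 = 0.
On [2, 3], S(x) = -3 + 739/70·(x - 2) + 264/35·(x - 2)² - 61/10·(x - 2)³.
With (x - 2) = 3/4: S(11/4) = 29511/4480.

6.5873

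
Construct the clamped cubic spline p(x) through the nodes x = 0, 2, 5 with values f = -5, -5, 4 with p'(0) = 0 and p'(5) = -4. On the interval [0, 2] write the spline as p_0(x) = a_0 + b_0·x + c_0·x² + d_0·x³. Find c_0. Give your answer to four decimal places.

-1.3000

Put M_i = p'' at the i-th knot. Here h = (2, 3) and Δ = (0, 3), so the interior equations h_(i-1)·M_(i-1) + 2(h_(i-1)+h_i)·M_i + h_i·M_(i+1) = 6(Δ_i − Δ_(i-1)) read
  2·M_0 + 10·M_1 + 3·M_2 = 6(Δ_1 - Δ_0) = 18
Clamped end conditions give two more equations: 2h_0·M_0 + h_0·M_1 = 6(Δ_0 - p'(0)) = 0 and h_1·M_1 + 2h_1·M_2 = 6(p'(5) - Δ_1) = -42.
Solving the tridiagonal system: M_0 = -13/5, M_1 = 26/5, M_2 = -48/5.
On [0, 2], with p_0(x) = a_0 + b_0·x + c_0·x² + d_0·x³: c_0 = M_0/2 = -13/10, d_0 = (M_1 - M_0)/(6h_0) = 13/20, b_0 = Δ_0 - h_0(2M_0 + M_1)/6 = 0.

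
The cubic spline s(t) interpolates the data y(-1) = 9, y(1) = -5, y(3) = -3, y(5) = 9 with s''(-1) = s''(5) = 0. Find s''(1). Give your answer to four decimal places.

With σ_i denoting the second derivative at x_i, h_i = 2, 2, 2, and Δ_i = (y_(i+1) − y_i)/h_i = -7, 1, 6:
  2·σ_0 + 8·σ_1 + 2·σ_2 = 6(Δ_1 - Δ_0) = 48
  2·σ_1 + 8·σ_2 + 2·σ_3 = 6(Δ_2 - Δ_1) = 30
Natural end conditions: σ_0 = σ_3 = 0.
Hence σ_0 = 0, σ_1 = 27/5, σ_2 = 12/5, σ_3 = 0.

5.4000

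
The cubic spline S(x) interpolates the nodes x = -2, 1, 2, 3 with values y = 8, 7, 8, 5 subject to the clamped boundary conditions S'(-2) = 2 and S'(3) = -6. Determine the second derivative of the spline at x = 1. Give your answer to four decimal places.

With σ_i denoting the second derivative at x_i, h_i = 3, 1, 1, and Δ_i = (y_(i+1) − y_i)/h_i = -1/3, 1, -3:
  3·σ_0 + 8·σ_1 + 1·σ_2 = 6(Δ_1 - Δ_0) = 8
  1·σ_1 + 4·σ_2 + 1·σ_3 = 6(Δ_2 - Δ_1) = -24
Clamped end conditions give two more equations: 2h_0·σ_0 + h_0·σ_1 = 6(Δ_0 - S'(-2)) = -14 and h_2·σ_2 + 2h_2·σ_3 = 6(S'(3) - Δ_2) = -18.
Solving: σ_0 = -338/87, σ_1 = 90/29, σ_2 = -150/29, σ_3 = -186/29.

3.1034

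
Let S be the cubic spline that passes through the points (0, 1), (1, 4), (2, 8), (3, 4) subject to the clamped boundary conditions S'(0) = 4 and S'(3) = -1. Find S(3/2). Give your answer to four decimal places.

Let m_i = S''(x_i). Step sizes h_i = 1, 1, 1; slopes of the chords Δ_i = (y_(i+1) - y_i)/h_i = 3, 4, -4.
  1·m_0 + 4·m_1 + 1·m_2 = 6(Δ_1 - Δ_0) = 6
  1·m_1 + 4·m_2 + 1·m_3 = 6(Δ_2 - Δ_1) = -48
Clamped end conditions give two more equations: 2h_0·m_0 + h_0·m_1 = 6(Δ_0 - S'(0)) = -6 and h_2·m_2 + 2h_2·m_3 = 6(S'(3) - Δ_2) = 18.
Solving: m_0 = -104/15, m_1 = 118/15, m_2 = -278/15, m_3 = 274/15.
On [1, 2], S(x) = 4 + 67/15·(x - 1) + 59/15·(x - 1)² - 22/5·(x - 1)³.
With (x - 1) = 1/2: S(3/2) = 20/3.

6.6667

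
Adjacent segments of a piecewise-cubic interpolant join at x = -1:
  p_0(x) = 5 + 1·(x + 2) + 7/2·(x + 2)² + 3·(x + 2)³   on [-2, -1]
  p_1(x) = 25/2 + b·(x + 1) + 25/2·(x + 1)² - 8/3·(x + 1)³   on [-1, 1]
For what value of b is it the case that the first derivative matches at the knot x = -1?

17

p_0'(x) = 1 + 7·(x + 2) + 9·(x + 2)², so p_0'(-1) = 17. On the right, p_1'(-1) = b, so b = 17.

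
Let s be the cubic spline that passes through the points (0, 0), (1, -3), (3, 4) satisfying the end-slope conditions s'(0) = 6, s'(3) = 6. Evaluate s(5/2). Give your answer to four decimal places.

With σ_i denoting the second derivative at x_i, h_i = 1, 2, and Δ_i = (y_(i+1) − y_i)/h_i = -3, 7/2:
  1·σ_0 + 6·σ_1 + 2·σ_2 = 6(Δ_1 - Δ_0) = 39
Clamped end conditions give two more equations: 2h_0·σ_0 + h_0·σ_1 = 6(Δ_0 - s'(0)) = -54 and h_1·σ_1 + 2h_1·σ_2 = 6(s'(3) - Δ_1) = 15.
Solving the tridiagonal system: σ_0 = -67/2, σ_1 = 13, σ_2 = -11/4.
On [1, 3], s(t) = -3 - 17/4·(t - 1) + 13/2·(t - 1)² - 21/16·(t - 1)³.
With (t - 1) = 3/2: s(5/2) = 105/128.

0.8203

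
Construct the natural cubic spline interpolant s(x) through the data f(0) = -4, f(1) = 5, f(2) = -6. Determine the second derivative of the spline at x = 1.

-30

With m_i denoting the second derivative at x_i, h_i = 1, 1, and Δ_i = (y_(i+1) − y_i)/h_i = 9, -11:
  1·m_0 + 4·m_1 + 1·m_2 = 6(Δ_1 - Δ_0) = -120
Natural end conditions: m_0 = m_2 = 0.
Solving: m_0 = 0, m_1 = -30, m_2 = 0.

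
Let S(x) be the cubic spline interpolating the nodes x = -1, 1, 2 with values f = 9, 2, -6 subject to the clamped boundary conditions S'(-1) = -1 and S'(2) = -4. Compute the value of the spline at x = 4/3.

-1

With σ_i denoting the second derivative at x_i, h_i = 2, 1, and Δ_i = (y_(i+1) − y_i)/h_i = -7/2, -8:
  2·σ_0 + 6·σ_1 + 1·σ_2 = 6(Δ_1 - Δ_0) = -27
Clamped end conditions give two more equations: 2h_0·σ_0 + h_0·σ_1 = 6(Δ_0 - S'(-1)) = -15 and h_1·σ_1 + 2h_1·σ_2 = 6(S'(2) - Δ_1) = 24.
Solving the tridiagonal system: σ_0 = -1/4, σ_1 = -7, σ_2 = 31/2.
On [1, 2], S(x) = 2 - 33/4·(x - 1) - 7/2·(x - 1)² + 15/4·(x - 1)³.
With (x - 1) = 1/3: S(4/3) = -1.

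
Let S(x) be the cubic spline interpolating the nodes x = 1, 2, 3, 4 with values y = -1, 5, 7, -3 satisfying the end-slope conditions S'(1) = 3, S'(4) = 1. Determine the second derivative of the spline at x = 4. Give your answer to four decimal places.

47.8667

Let M_i = S''(x_i). Step sizes h_i = 1, 1, 1; slopes of the chords Δ_i = (y_(i+1) - y_i)/h_i = 6, 2, -10.
  1·M_0 + 4·M_1 + 1·M_2 = 6(Δ_1 - Δ_0) = -24
  1·M_1 + 4·M_2 + 1·M_3 = 6(Δ_2 - Δ_1) = -72
Clamped end conditions give two more equations: 2h_0·M_0 + h_0·M_1 = 6(Δ_0 - S'(1)) = 18 and h_2·M_2 + 2h_2·M_3 = 6(S'(4) - Δ_2) = 66.
Forward elimination and back-substitution give M_0 = 142/15, M_1 = -14/15, M_2 = -446/15, M_3 = 718/15.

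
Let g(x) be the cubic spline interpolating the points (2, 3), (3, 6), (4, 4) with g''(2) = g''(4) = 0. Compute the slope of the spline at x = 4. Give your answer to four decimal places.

Put M_i = g'' at the i-th knot. Here h = (1, 1) and Δ = (3, -2), so the interior equations h_(i-1)·M_(i-1) + 2(h_(i-1)+h_i)·M_i + h_i·M_(i+1) = 6(Δ_i − Δ_(i-1)) read
  1·M_0 + 4·M_1 + 1·M_2 = 6(Δ_1 - Δ_0) = -30
Natural end conditions: M_0 = M_2 = 0.
Solving the tridiagonal system: M_0 = 0, M_1 = -15/2, M_2 = 0.
On [3, 4], g'(x) = b_1 + 2c_1·(x - 3) + 3d_1·(x - 3)² with b_1 = Δ_1 - h_1(2M_1 + M_2)/6 = 1/2, c_1 = M_1/2 = -15/4, d_1 = (M_2 - M_1)/(6h_1) = 5/4. So g'(4) = -13/4.

-3.2500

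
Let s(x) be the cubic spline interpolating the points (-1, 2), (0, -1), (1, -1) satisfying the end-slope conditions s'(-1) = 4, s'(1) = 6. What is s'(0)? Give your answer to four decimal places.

With M_i denoting the second derivative at x_i, h_i = 1, 1, and Δ_i = (y_(i+1) − y_i)/h_i = -3, 0:
  1·M_0 + 4·M_1 + 1·M_2 = 6(Δ_1 - Δ_0) = 18
Clamped end conditions give two more equations: 2h_0·M_0 + h_0·M_1 = 6(Δ_0 - s'(-1)) = -42 and h_1·M_1 + 2h_1·M_2 = 6(s'(1) - Δ_1) = 36.
Hence M_0 = -49/2, M_1 = 7, M_2 = 29/2.
On [0, 1], s'(x) = b_1 + 2c_1·x + 3d_1·x² with b_1 = Δ_1 - h_1(2M_1 + M_2)/6 = -19/4, c_1 = M_1/2 = 7/2, d_1 = (M_2 - M_1)/(6h_1) = 5/4. So s'(0) = -19/4.

-4.7500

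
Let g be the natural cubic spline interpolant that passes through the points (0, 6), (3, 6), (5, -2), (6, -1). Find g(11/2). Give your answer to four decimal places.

-1.8884

Write σ_i for g''(x_i). With h_i = 3, 2, 1 and divided differences Δ_i = 0, -4, 1, the continuity of g' gives the tridiagonal system
  3·σ_0 + 10·σ_1 + 2·σ_2 = 6(Δ_1 - Δ_0) = -24
  2·σ_1 + 6·σ_2 + 1·σ_3 = 6(Δ_2 - Δ_1) = 30
Natural end conditions: σ_0 = σ_3 = 0.
Solving the tridiagonal system: σ_0 = 0, σ_1 = -51/14, σ_2 = 87/14, σ_3 = 0.
On [5, 6], g(t) = -2 - 15/14·(t - 5) + 87/28·(t - 5)² - 29/28·(t - 5)³.
With (t - 5) = 1/2: g(11/2) = -423/224.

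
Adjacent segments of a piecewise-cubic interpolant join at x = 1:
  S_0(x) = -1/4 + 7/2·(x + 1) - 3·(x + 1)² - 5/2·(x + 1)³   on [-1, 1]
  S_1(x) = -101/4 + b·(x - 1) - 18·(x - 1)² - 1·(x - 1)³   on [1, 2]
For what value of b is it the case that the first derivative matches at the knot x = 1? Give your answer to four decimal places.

S_0'(x) = 7/2 - 6·(x + 1) - 15/2·(x + 1)², so S_0'(1) = -77/2. On the right, S_1'(1) = b, so b = -77/2.

-38.5000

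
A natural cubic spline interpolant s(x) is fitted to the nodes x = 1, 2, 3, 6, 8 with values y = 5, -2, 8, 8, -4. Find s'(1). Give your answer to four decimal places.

Write M_i for s''(x_i). With h_i = 1, 1, 3, 2 and divided differences Δ_i = -7, 10, 0, -6, the continuity of s' gives the tridiagonal system
  1·M_0 + 4·M_1 + 1·M_2 = 6(Δ_1 - Δ_0) = 102
  1·M_1 + 8·M_2 + 3·M_3 = 6(Δ_2 - Δ_1) = -60
  3·M_2 + 10·M_3 + 2·M_4 = 6(Δ_3 - Δ_2) = -36
Natural end conditions: M_0 = M_4 = 0.
Hence M_0 = 0, M_1 = 3867/137, M_2 = -1494/137, M_3 = -45/137, M_4 = 0.
On [1, 2], s'(x) = b_0 + 2c_0·(x - 1) + 3d_0·(x - 1)² with b_0 = Δ_0 - h_0(2M_0 + M_1)/6 = -3207/274, c_0 = M_0/2 = 0, d_0 = (M_1 - M_0)/(6h_0) = 1289/274. So s'(1) = -3207/274.

-11.7044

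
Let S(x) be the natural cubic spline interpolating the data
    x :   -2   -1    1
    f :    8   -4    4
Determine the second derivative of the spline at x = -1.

16

Let σ_i = S''(x_i). Step sizes h_i = 1, 2; slopes of the chords Δ_i = (y_(i+1) - y_i)/h_i = -12, 4.
  1·σ_0 + 6·σ_1 + 2·σ_2 = 6(Δ_1 - Δ_0) = 96
Natural end conditions: σ_0 = σ_2 = 0.
Solving: σ_0 = 0, σ_1 = 16, σ_2 = 0.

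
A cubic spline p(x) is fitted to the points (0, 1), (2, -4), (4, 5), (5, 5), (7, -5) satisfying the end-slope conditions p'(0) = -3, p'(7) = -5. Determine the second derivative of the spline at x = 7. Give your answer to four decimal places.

2.3770

Let M_i = p''(x_i). Step sizes h_i = 2, 2, 1, 2; slopes of the chords Δ_i = (y_(i+1) - y_i)/h_i = -5/2, 9/2, 0, -5.
  2·M_0 + 8·M_1 + 2·M_2 = 6(Δ_1 - Δ_0) = 42
  2·M_1 + 6·M_2 + 1·M_3 = 6(Δ_2 - Δ_1) = -27
  1·M_2 + 6·M_3 + 2·M_4 = 6(Δ_3 - Δ_2) = -30
Clamped end conditions give two more equations: 2h_0·M_0 + h_0·M_1 = 6(Δ_0 - p'(0)) = 3 and h_3·M_3 + 2h_3·M_4 = 6(p'(7) - Δ_3) = 0.
Solving the tridiagonal system: M_0 = -185/61, M_1 = 923/122, M_2 = -380/61, M_3 = -290/61, M_4 = 145/61.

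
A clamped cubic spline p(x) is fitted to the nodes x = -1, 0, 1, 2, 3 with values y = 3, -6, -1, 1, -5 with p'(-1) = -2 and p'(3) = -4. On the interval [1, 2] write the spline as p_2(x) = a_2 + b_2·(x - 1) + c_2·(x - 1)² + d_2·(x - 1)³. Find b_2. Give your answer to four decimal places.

Let σ_i = p''(x_i). Step sizes h_i = 1, 1, 1, 1; slopes of the chords Δ_i = (y_(i+1) - y_i)/h_i = -9, 5, 2, -6.
  1·σ_0 + 4·σ_1 + 1·σ_2 = 6(Δ_1 - Δ_0) = 84
  1·σ_1 + 4·σ_2 + 1·σ_3 = 6(Δ_2 - Δ_1) = -18
  1·σ_2 + 4·σ_3 + 1·σ_4 = 6(Δ_3 - Δ_2) = -48
Clamped end conditions give two more equations: 2h_0·σ_0 + h_0·σ_1 = 6(Δ_0 - p'(-1)) = -42 and h_3·σ_3 + 2h_3·σ_4 = 6(p'(3) - Δ_3) = 12.
Hence σ_0 = -523/14, σ_1 = 229/7, σ_2 = -19/2, σ_3 = -89/7, σ_4 = 173/14.
On [1, 2], with p_2(x) = a_2 + b_2·(x - 1) + c_2·(x - 1)² + d_2·(x - 1)³: c_2 = σ_2/2 = -19/4, d_2 = (σ_3 - σ_2)/(6h_2) = -15/28, b_2 = Δ_2 - h_2(2σ_2 + σ_3)/6 = 51/7.

7.2857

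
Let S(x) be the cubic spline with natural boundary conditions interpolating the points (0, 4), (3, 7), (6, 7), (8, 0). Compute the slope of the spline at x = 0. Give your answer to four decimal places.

Put M_i = S'' at the i-th knot. Here h = (3, 3, 2) and Δ = (1, 0, -7/2), so the interior equations h_(i-1)·M_(i-1) + 2(h_(i-1)+h_i)·M_i + h_i·M_(i+1) = 6(Δ_i − Δ_(i-1)) read
  3·M_0 + 12·M_1 + 3·M_2 = 6(Δ_1 - Δ_0) = -6
  3·M_1 + 10·M_2 + 2·M_3 = 6(Δ_2 - Δ_1) = -21
Natural end conditions: M_0 = M_3 = 0.
Forward elimination and back-substitution give M_0 = 0, M_1 = 1/37, M_2 = -78/37, M_3 = 0.
On [0, 3], S'(x) = b_0 + 2c_0·x + 3d_0·x² with b_0 = Δ_0 - h_0(2M_0 + M_1)/6 = 73/74, c_0 = M_0/2 = 0, d_0 = (M_1 - M_0)/(6h_0) = 1/666. So S'(0) = 73/74.

0.9865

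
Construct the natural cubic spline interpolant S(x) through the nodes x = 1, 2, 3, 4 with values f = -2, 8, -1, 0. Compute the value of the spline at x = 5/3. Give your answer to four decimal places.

Let M_i = S''(x_i). Step sizes h_i = 1, 1, 1; slopes of the chords Δ_i = (y_(i+1) - y_i)/h_i = 10, -9, 1.
  1·M_0 + 4·M_1 + 1·M_2 = 6(Δ_1 - Δ_0) = -114
  1·M_1 + 4·M_2 + 1·M_3 = 6(Δ_2 - Δ_1) = 60
Natural end conditions: M_0 = M_3 = 0.
Solving the tridiagonal system: M_0 = 0, M_1 = -172/5, M_2 = 118/5, M_3 = 0.
On [1, 2], S(x) = -2 + 236/15·(x - 1) + 0·(x - 1)² - 86/15·(x - 1)³.
With (x - 1) = 2/3: S(5/3) = 550/81.

6.7901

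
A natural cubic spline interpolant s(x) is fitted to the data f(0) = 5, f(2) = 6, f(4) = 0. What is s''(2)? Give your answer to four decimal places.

Write σ_i for s''(x_i). With h_i = 2, 2 and divided differences Δ_i = 1/2, -3, the continuity of s' gives the tridiagonal system
  2·σ_0 + 8·σ_1 + 2·σ_2 = 6(Δ_1 - Δ_0) = -21
Natural end conditions: σ_0 = σ_2 = 0.
Hence σ_0 = 0, σ_1 = -21/8, σ_2 = 0.

-2.6250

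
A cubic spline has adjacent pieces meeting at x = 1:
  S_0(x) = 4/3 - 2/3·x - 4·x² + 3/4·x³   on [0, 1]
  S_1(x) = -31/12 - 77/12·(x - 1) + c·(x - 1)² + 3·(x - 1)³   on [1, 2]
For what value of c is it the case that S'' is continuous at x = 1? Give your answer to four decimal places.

-1.7500

S_0''(x) = -8 + 9/2·x, so S_0''(1) = -7/2. On the right, S_1''(1) = 2c, so c = -7/4.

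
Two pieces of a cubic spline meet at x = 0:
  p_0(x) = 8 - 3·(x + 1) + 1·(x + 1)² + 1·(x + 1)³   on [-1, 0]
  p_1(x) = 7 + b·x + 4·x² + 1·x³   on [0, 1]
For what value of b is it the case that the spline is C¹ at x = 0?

2

p_0'(x) = -3 + 2·(x + 1) + 3·(x + 1)², so p_0'(0) = 2. On the right, p_1'(0) = b, so b = 2.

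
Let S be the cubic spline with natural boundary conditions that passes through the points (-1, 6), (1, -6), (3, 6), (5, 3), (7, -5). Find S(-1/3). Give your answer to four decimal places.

Put M_i = S'' at the i-th knot. Here h = (2, 2, 2, 2) and Δ = (-6, 6, -3/2, -4), so the interior equations h_(i-1)·M_(i-1) + 2(h_(i-1)+h_i)·M_i + h_i·M_(i+1) = 6(Δ_i − Δ_(i-1)) read
  2·M_0 + 8·M_1 + 2·M_2 = 6(Δ_1 - Δ_0) = 72
  2·M_1 + 8·M_2 + 2·M_3 = 6(Δ_2 - Δ_1) = -45
  2·M_2 + 8·M_3 + 2·M_4 = 6(Δ_3 - Δ_2) = -15
Natural end conditions: M_0 = M_4 = 0.
Hence M_0 = 0, M_1 = 1245/112, M_2 = -237/28, M_3 = 27/112, M_4 = 0.
On [-1, 1], S(t) = 6 - 1087/112·(t + 1) + 0·(t + 1)² + 415/448·(t + 1)³.
With (t + 1) = 2/3: S(-1/3) = -37/189.

-0.1958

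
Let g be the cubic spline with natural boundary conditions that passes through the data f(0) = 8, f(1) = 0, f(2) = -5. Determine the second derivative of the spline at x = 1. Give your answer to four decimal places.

4.5000

Let m_i = g''(x_i). Step sizes h_i = 1, 1; slopes of the chords Δ_i = (y_(i+1) - y_i)/h_i = -8, -5.
  1·m_0 + 4·m_1 + 1·m_2 = 6(Δ_1 - Δ_0) = 18
Natural end conditions: m_0 = m_2 = 0.
Solving: m_0 = 0, m_1 = 9/2, m_2 = 0.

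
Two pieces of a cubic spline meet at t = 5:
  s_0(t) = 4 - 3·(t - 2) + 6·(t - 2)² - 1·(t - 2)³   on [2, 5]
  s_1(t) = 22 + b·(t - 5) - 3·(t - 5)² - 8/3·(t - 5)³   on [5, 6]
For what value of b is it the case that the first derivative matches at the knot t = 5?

6

s_0'(t) = -3 + 12·(t - 2) - 3·(t - 2)², so s_0'(5) = 6. On the right, s_1'(5) = b, so b = 6.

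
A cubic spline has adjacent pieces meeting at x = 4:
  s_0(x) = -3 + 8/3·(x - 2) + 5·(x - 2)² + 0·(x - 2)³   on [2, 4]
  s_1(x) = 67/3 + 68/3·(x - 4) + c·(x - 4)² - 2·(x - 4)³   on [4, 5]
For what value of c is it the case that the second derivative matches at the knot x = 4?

s_0''(x) = 10 + 0·(x - 2), so s_0''(4) = 10. On the right, s_1''(4) = 2c, so c = 5.

5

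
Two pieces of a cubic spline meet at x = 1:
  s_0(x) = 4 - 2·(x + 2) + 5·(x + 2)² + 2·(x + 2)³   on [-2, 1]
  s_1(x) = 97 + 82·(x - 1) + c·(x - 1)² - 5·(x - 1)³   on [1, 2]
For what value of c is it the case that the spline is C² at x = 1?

23

s_0''(x) = 10 + 12·(x + 2), so s_0''(1) = 46. On the right, s_1''(1) = 2c, so c = 23.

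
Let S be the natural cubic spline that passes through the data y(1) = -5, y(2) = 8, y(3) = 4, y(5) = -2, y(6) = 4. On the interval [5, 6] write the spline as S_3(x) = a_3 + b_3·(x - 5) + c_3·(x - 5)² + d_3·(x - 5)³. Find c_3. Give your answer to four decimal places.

4.0574

With M_i denoting the second derivative at x_i, h_i = 1, 1, 2, 1, and Δ_i = (y_(i+1) − y_i)/h_i = 13, -4, -3, 6:
  1·M_0 + 4·M_1 + 1·M_2 = 6(Δ_1 - Δ_0) = -102
  1·M_1 + 6·M_2 + 2·M_3 = 6(Δ_2 - Δ_1) = 6
  2·M_2 + 6·M_3 + 1·M_4 = 6(Δ_3 - Δ_2) = 54
Natural end conditions: M_0 = M_4 = 0.
Solving: M_0 = 0, M_1 = -1596/61, M_2 = 162/61, M_3 = 495/61, M_4 = 0.
On [5, 6], with S_3(x) = a_3 + b_3·(x - 5) + c_3·(x - 5)² + d_3·(x - 5)³: c_3 = M_3/2 = 495/122, d_3 = (M_4 - M_3)/(6h_3) = -165/122, b_3 = Δ_3 - h_3(2M_3 + M_4)/6 = 201/61.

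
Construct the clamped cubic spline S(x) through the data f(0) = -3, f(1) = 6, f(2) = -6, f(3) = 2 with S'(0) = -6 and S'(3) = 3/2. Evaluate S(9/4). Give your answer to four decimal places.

Let m_i = S''(x_i). Step sizes h_i = 1, 1, 1; slopes of the chords Δ_i = (y_(i+1) - y_i)/h_i = 9, -12, 8.
  1·m_0 + 4·m_1 + 1·m_2 = 6(Δ_1 - Δ_0) = -126
  1·m_1 + 4·m_2 + 1·m_3 = 6(Δ_2 - Δ_1) = 120
Clamped end conditions give two more equations: 2h_0·m_0 + h_0·m_1 = 6(Δ_0 - S'(0)) = 90 and h_2·m_2 + 2h_2·m_3 = 6(S'(3) - Δ_2) = -39.
Solving: m_0 = 389/5, m_1 = -328/5, m_2 = 293/5, m_3 = -244/5.
On [2, 3], S(x) = -6 - 17/5·(x - 2) + 293/10·(x - 2)² - 179/10·(x - 2)³.
With (x - 2) = 1/4: S(9/4) = -3391/640.

-5.2984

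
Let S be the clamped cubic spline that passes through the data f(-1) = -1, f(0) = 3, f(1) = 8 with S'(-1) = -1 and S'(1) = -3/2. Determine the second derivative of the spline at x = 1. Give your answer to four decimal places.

-21.2500

Write σ_i for S''(x_i). With h_i = 1, 1 and divided differences Δ_i = 4, 5, the continuity of S' gives the tridiagonal system
  1·σ_0 + 4·σ_1 + 1·σ_2 = 6(Δ_1 - Δ_0) = 6
Clamped end conditions give two more equations: 2h_0·σ_0 + h_0·σ_1 = 6(Δ_0 - S'(-1)) = 30 and h_1·σ_1 + 2h_1·σ_2 = 6(S'(1) - Δ_1) = -39.
Hence σ_0 = 53/4, σ_1 = 7/2, σ_2 = -85/4.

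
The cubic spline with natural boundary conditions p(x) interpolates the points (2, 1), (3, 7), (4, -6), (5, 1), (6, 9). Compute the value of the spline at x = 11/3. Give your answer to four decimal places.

With M_i denoting the second derivative at x_i, h_i = 1, 1, 1, 1, and Δ_i = (y_(i+1) − y_i)/h_i = 6, -13, 7, 8:
  1·M_0 + 4·M_1 + 1·M_2 = 6(Δ_1 - Δ_0) = -114
  1·M_1 + 4·M_2 + 1·M_3 = 6(Δ_2 - Δ_1) = 120
  1·M_2 + 4·M_3 + 1·M_4 = 6(Δ_3 - Δ_2) = 6
Natural end conditions: M_0 = M_4 = 0.
Solving: M_0 = 0, M_1 = -39, M_2 = 42, M_3 = -9, M_4 = 0.
On [3, 4], p(x) = 7 - 7·(x - 3) - 39/2·(x - 3)² + 27/2·(x - 3)³.
With (x - 3) = 2/3: p(11/3) = -7/3.

-2.3333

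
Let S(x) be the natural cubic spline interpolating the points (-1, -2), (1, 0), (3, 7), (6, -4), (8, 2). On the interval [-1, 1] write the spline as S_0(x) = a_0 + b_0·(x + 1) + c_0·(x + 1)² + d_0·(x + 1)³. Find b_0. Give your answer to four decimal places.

Put M_i = S'' at the i-th knot. Here h = (2, 2, 3, 2) and Δ = (1, 7/2, -11/3, 3), so the interior equations h_(i-1)·M_(i-1) + 2(h_(i-1)+h_i)·M_i + h_i·M_(i+1) = 6(Δ_i − Δ_(i-1)) read
  2·M_0 + 8·M_1 + 2·M_2 = 6(Δ_1 - Δ_0) = 15
  2·M_1 + 10·M_2 + 3·M_3 = 6(Δ_2 - Δ_1) = -43
  3·M_2 + 10·M_3 + 2·M_4 = 6(Δ_3 - Δ_2) = 40
Natural end conditions: M_0 = M_4 = 0.
Hence M_0 = 0, M_1 = 2465/688, M_2 = -1175/172, M_3 = 2081/344, M_4 = 0.
On [-1, 1], with S_0(x) = a_0 + b_0·(x + 1) + c_0·(x + 1)² + d_0·(x + 1)³: c_0 = M_0/2 = 0, d_0 = (M_1 - M_0)/(6h_0) = 2465/8256, b_0 = Δ_0 - h_0(2M_0 + M_1)/6 = -401/2064.

-0.1943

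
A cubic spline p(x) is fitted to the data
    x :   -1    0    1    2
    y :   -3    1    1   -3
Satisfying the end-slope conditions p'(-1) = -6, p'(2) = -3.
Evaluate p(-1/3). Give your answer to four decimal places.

-1.2815

Let σ_i = p''(x_i). Step sizes h_i = 1, 1, 1; slopes of the chords Δ_i = (y_(i+1) - y_i)/h_i = 4, 0, -4.
  1·σ_0 + 4·σ_1 + 1·σ_2 = 6(Δ_1 - Δ_0) = -24
  1·σ_1 + 4·σ_2 + 1·σ_3 = 6(Δ_2 - Δ_1) = -24
Clamped end conditions give two more equations: 2h_0·σ_0 + h_0·σ_1 = 6(Δ_0 - p'(-1)) = 60 and h_2·σ_2 + 2h_2·σ_3 = 6(p'(2) - Δ_2) = 6.
Solving the tridiagonal system: σ_0 = 186/5, σ_1 = -72/5, σ_2 = -18/5, σ_3 = 24/5.
On [-1, 0], p(x) = -3 - 6·(x + 1) + 93/5·(x + 1)² - 43/5·(x + 1)³.
With (x + 1) = 2/3: p(-1/3) = -173/135.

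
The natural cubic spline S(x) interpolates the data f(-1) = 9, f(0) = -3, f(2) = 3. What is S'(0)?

-7

Let M_i = S''(x_i). Step sizes h_i = 1, 2; slopes of the chords Δ_i = (y_(i+1) - y_i)/h_i = -12, 3.
  1·M_0 + 6·M_1 + 2·M_2 = 6(Δ_1 - Δ_0) = 90
Natural end conditions: M_0 = M_2 = 0.
Solving: M_0 = 0, M_1 = 15, M_2 = 0.
On [0, 2], S'(x) = b_1 + 2c_1·x + 3d_1·x² with b_1 = Δ_1 - h_1(2M_1 + M_2)/6 = -7, c_1 = M_1/2 = 15/2, d_1 = (M_2 - M_1)/(6h_1) = -5/4. So S'(0) = -7.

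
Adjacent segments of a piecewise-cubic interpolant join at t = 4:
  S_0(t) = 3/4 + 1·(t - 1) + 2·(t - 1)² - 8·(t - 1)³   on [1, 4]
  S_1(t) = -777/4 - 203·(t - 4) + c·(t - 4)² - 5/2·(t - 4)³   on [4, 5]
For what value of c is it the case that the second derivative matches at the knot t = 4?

-70

S_0''(t) = 4 - 48·(t - 1), so S_0''(4) = -140. On the right, S_1''(4) = 2c, so c = -70.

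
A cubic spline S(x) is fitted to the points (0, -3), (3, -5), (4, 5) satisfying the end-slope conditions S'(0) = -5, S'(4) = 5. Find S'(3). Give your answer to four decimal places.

9.7500

Put M_i = S'' at the i-th knot. Here h = (3, 1) and Δ = (-2/3, 10), so the interior equations h_(i-1)·M_(i-1) + 2(h_(i-1)+h_i)·M_i + h_i·M_(i+1) = 6(Δ_i − Δ_(i-1)) read
  3·M_0 + 8·M_1 + 1·M_2 = 6(Δ_1 - Δ_0) = 64
Clamped end conditions give two more equations: 2h_0·M_0 + h_0·M_1 = 6(Δ_0 - S'(0)) = 26 and h_1·M_1 + 2h_1·M_2 = 6(S'(4) - Δ_1) = -30.
Forward elimination and back-substitution give M_0 = -7/6, M_1 = 11, M_2 = -41/2.
On [3, 4], S'(x) = b_1 + 2c_1·(x - 3) + 3d_1·(x - 3)² with b_1 = Δ_1 - h_1(2M_1 + M_2)/6 = 39/4, c_1 = M_1/2 = 11/2, d_1 = (M_2 - M_1)/(6h_1) = -21/4. So S'(3) = 39/4.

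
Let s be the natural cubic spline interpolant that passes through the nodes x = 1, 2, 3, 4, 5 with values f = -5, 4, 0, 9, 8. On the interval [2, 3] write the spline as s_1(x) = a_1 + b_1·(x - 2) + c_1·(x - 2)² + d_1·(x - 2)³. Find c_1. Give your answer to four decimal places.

-13.7679

Let M_i = s''(x_i). Step sizes h_i = 1, 1, 1, 1; slopes of the chords Δ_i = (y_(i+1) - y_i)/h_i = 9, -4, 9, -1.
  1·M_0 + 4·M_1 + 1·M_2 = 6(Δ_1 - Δ_0) = -78
  1·M_1 + 4·M_2 + 1·M_3 = 6(Δ_2 - Δ_1) = 78
  1·M_2 + 4·M_3 + 1·M_4 = 6(Δ_3 - Δ_2) = -60
Natural end conditions: M_0 = M_4 = 0.
Hence M_0 = 0, M_1 = -771/28, M_2 = 225/7, M_3 = -645/28, M_4 = 0.
On [2, 3], with s_1(x) = a_1 + b_1·(x - 2) + c_1·(x - 2)² + d_1·(x - 2)³: c_1 = M_1/2 = -771/56, d_1 = (M_2 - M_1)/(6h_1) = 557/56, b_1 = Δ_1 - h_1(2M_1 + M_2)/6 = -5/28.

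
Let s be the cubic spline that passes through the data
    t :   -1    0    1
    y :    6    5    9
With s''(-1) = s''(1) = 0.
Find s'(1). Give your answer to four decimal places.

5.2500

Let M_i = s''(x_i). Step sizes h_i = 1, 1; slopes of the chords Δ_i = (y_(i+1) - y_i)/h_i = -1, 4.
  1·M_0 + 4·M_1 + 1·M_2 = 6(Δ_1 - Δ_0) = 30
Natural end conditions: M_0 = M_2 = 0.
Solving the tridiagonal system: M_0 = 0, M_1 = 15/2, M_2 = 0.
On [0, 1], s'(t) = b_1 + 2c_1·t + 3d_1·t² with b_1 = Δ_1 - h_1(2M_1 + M_2)/6 = 3/2, c_1 = M_1/2 = 15/4, d_1 = (M_2 - M_1)/(6h_1) = -5/4. So s'(1) = 21/4.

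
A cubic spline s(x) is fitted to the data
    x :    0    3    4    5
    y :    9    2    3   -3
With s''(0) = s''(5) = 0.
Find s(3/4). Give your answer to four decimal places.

5.8664

Let M_i = s''(x_i). Step sizes h_i = 3, 1, 1; slopes of the chords Δ_i = (y_(i+1) - y_i)/h_i = -7/3, 1, -6.
  3·M_0 + 8·M_1 + 1·M_2 = 6(Δ_1 - Δ_0) = 20
  1·M_1 + 4·M_2 + 1·M_3 = 6(Δ_2 - Δ_1) = -42
Natural end conditions: M_0 = M_3 = 0.
Solving the tridiagonal system: M_0 = 0, M_1 = 122/31, M_2 = -356/31, M_3 = 0.
On [0, 3], s(x) = 9 - 400/93·x + 0·x² + 61/279·x³.
With x = 3/4: s(3/4) = 11639/1984.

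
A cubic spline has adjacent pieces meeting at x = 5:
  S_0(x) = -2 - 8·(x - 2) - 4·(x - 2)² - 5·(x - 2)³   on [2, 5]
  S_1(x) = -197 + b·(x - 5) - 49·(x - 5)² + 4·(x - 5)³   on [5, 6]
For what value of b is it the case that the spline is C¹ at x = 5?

S_0'(x) = -8 - 8·(x - 2) - 15·(x - 2)², so S_0'(5) = -167. On the right, S_1'(5) = b, so b = -167.

-167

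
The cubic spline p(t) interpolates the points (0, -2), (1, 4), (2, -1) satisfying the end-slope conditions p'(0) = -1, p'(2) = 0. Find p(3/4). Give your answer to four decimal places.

Put m_i = p'' at the i-th knot. Here h = (1, 1) and Δ = (6, -5), so the interior equations h_(i-1)·m_(i-1) + 2(h_(i-1)+h_i)·m_i + h_i·m_(i+1) = 6(Δ_i − Δ_(i-1)) read
  1·m_0 + 4·m_1 + 1·m_2 = 6(Δ_1 - Δ_0) = -66
Clamped end conditions give two more equations: 2h_0·m_0 + h_0·m_1 = 6(Δ_0 - p'(0)) = 42 and h_1·m_1 + 2h_1·m_2 = 6(p'(2) - Δ_1) = 30.
Solving: m_0 = 38, m_1 = -34, m_2 = 32.
On [0, 1], p(t) = -2 - 1·t + 19·t² - 12·t³.
With t = 3/4: p(3/4) = 23/8.

2.8750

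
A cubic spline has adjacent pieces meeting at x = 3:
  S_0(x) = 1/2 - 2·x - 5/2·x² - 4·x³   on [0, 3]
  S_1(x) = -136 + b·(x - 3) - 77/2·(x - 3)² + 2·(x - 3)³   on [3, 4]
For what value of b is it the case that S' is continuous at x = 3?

-125

S_0'(x) = -2 - 5·x - 12·x², so S_0'(3) = -125. On the right, S_1'(3) = b, so b = -125.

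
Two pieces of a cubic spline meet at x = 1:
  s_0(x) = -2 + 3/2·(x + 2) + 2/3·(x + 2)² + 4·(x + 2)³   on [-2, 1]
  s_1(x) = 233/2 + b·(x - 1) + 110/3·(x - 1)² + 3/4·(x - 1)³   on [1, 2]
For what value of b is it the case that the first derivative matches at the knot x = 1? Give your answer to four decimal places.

s_0'(x) = 3/2 + 4/3·(x + 2) + 12·(x + 2)², so s_0'(1) = 227/2. On the right, s_1'(1) = b, so b = 227/2.

113.5000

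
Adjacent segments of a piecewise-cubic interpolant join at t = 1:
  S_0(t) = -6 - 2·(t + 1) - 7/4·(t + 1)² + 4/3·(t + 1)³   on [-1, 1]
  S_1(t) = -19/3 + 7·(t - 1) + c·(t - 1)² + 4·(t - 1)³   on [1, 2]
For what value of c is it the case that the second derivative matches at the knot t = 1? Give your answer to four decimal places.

6.2500

S_0''(t) = -7/2 + 8·(t + 1), so S_0''(1) = 25/2. On the right, S_1''(1) = 2c, so c = 25/4.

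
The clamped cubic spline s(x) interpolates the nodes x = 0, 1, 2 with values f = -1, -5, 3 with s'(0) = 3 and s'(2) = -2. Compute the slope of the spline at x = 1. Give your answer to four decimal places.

2.7500

With M_i denoting the second derivative at x_i, h_i = 1, 1, and Δ_i = (y_(i+1) − y_i)/h_i = -4, 8:
  1·M_0 + 4·M_1 + 1·M_2 = 6(Δ_1 - Δ_0) = 72
Clamped end conditions give two more equations: 2h_0·M_0 + h_0·M_1 = 6(Δ_0 - s'(0)) = -42 and h_1·M_1 + 2h_1·M_2 = 6(s'(2) - Δ_1) = -60.
Forward elimination and back-substitution give M_0 = -83/2, M_1 = 41, M_2 = -101/2.
On [1, 2], s'(x) = b_1 + 2c_1·(x - 1) + 3d_1·(x - 1)² with b_1 = Δ_1 - h_1(2M_1 + M_2)/6 = 11/4, c_1 = M_1/2 = 41/2, d_1 = (M_2 - M_1)/(6h_1) = -61/4. So s'(1) = 11/4.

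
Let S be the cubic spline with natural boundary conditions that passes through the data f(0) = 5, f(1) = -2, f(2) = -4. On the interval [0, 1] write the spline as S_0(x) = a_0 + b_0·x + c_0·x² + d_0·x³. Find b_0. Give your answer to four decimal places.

-8.2500

Write M_i for S''(x_i). With h_i = 1, 1 and divided differences Δ_i = -7, -2, the continuity of S' gives the tridiagonal system
  1·M_0 + 4·M_1 + 1·M_2 = 6(Δ_1 - Δ_0) = 30
Natural end conditions: M_0 = M_2 = 0.
Hence M_0 = 0, M_1 = 15/2, M_2 = 0.
On [0, 1], with S_0(x) = a_0 + b_0·x + c_0·x² + d_0·x³: c_0 = M_0/2 = 0, d_0 = (M_1 - M_0)/(6h_0) = 5/4, b_0 = Δ_0 - h_0(2M_0 + M_1)/6 = -33/4.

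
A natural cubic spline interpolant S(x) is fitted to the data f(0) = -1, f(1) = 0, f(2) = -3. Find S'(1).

-1

With m_i denoting the second derivative at x_i, h_i = 1, 1, and Δ_i = (y_(i+1) − y_i)/h_i = 1, -3:
  1·m_0 + 4·m_1 + 1·m_2 = 6(Δ_1 - Δ_0) = -24
Natural end conditions: m_0 = m_2 = 0.
Solving the tridiagonal system: m_0 = 0, m_1 = -6, m_2 = 0.
On [1, 2], S'(x) = b_1 + 2c_1·(x - 1) + 3d_1·(x - 1)² with b_1 = Δ_1 - h_1(2m_1 + m_2)/6 = -1, c_1 = m_1/2 = -3, d_1 = (m_2 - m_1)/(6h_1) = 1. So S'(1) = -1.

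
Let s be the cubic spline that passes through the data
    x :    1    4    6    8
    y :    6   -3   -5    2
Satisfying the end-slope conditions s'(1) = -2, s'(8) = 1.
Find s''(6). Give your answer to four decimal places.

4.7432

With σ_i denoting the second derivative at x_i, h_i = 3, 2, 2, and Δ_i = (y_(i+1) − y_i)/h_i = -3, -1, 7/2:
  3·σ_0 + 10·σ_1 + 2·σ_2 = 6(Δ_1 - Δ_0) = 12
  2·σ_1 + 8·σ_2 + 2·σ_3 = 6(Δ_2 - Δ_1) = 27
Clamped end conditions give two more equations: 2h_0·σ_0 + h_0·σ_1 = 6(Δ_0 - s'(1)) = -6 and h_2·σ_2 + 2h_2·σ_3 = 6(s'(8) - Δ_2) = -15.
Solving: σ_0 = -49/37, σ_1 = 24/37, σ_2 = 351/74, σ_3 = -453/74.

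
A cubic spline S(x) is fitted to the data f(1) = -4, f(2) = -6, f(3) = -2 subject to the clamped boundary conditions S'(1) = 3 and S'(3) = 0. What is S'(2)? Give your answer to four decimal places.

0.7500

Put m_i = S'' at the i-th knot. Here h = (1, 1) and Δ = (-2, 4), so the interior equations h_(i-1)·m_(i-1) + 2(h_(i-1)+h_i)·m_i + h_i·m_(i+1) = 6(Δ_i − Δ_(i-1)) read
  1·m_0 + 4·m_1 + 1·m_2 = 6(Δ_1 - Δ_0) = 36
Clamped end conditions give two more equations: 2h_0·m_0 + h_0·m_1 = 6(Δ_0 - S'(1)) = -30 and h_1·m_1 + 2h_1·m_2 = 6(S'(3) - Δ_1) = -24.
Forward elimination and back-substitution give m_0 = -51/2, m_1 = 21, m_2 = -45/2.
On [2, 3], S'(x) = b_1 + 2c_1·(x - 2) + 3d_1·(x - 2)² with b_1 = Δ_1 - h_1(2m_1 + m_2)/6 = 3/4, c_1 = m_1/2 = 21/2, d_1 = (m_2 - m_1)/(6h_1) = -29/4. So S'(2) = 3/4.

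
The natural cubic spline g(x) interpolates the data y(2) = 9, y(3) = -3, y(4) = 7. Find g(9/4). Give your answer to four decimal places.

With M_i denoting the second derivative at x_i, h_i = 1, 1, and Δ_i = (y_(i+1) − y_i)/h_i = -12, 10:
  1·M_0 + 4·M_1 + 1·M_2 = 6(Δ_1 - Δ_0) = 132
Natural end conditions: M_0 = M_2 = 0.
Solving: M_0 = 0, M_1 = 33, M_2 = 0.
On [2, 3], g(x) = 9 - 35/2·(x - 2) + 0·(x - 2)² + 11/2·(x - 2)³.
With (x - 2) = 1/4: g(9/4) = 603/128.

4.7109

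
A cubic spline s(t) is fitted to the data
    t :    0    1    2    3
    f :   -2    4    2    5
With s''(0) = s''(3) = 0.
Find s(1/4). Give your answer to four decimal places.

Put σ_i = s'' at the i-th knot. Here h = (1, 1, 1) and Δ = (6, -2, 3), so the interior equations h_(i-1)·σ_(i-1) + 2(h_(i-1)+h_i)·σ_i + h_i·σ_(i+1) = 6(Δ_i − Δ_(i-1)) read
  1·σ_0 + 4·σ_1 + 1·σ_2 = 6(Δ_1 - Δ_0) = -48
  1·σ_1 + 4·σ_2 + 1·σ_3 = 6(Δ_2 - Δ_1) = 30
Natural end conditions: σ_0 = σ_3 = 0.
Solving: σ_0 = 0, σ_1 = -74/5, σ_2 = 56/5, σ_3 = 0.
On [0, 1], s(t) = -2 + 127/15·t + 0·t² - 37/15·t³.
With t = 1/4: s(1/4) = 5/64.

0.0781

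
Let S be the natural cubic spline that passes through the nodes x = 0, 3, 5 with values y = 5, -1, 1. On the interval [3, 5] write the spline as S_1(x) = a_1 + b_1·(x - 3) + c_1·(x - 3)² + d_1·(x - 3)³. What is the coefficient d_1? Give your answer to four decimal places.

With σ_i denoting the second derivative at x_i, h_i = 3, 2, and Δ_i = (y_(i+1) − y_i)/h_i = -2, 1:
  3·σ_0 + 10·σ_1 + 2·σ_2 = 6(Δ_1 - Δ_0) = 18
Natural end conditions: σ_0 = σ_2 = 0.
Solving the tridiagonal system: σ_0 = 0, σ_1 = 9/5, σ_2 = 0.
On [3, 5], with S_1(x) = a_1 + b_1·(x - 3) + c_1·(x - 3)² + d_1·(x - 3)³: c_1 = σ_1/2 = 9/10, d_1 = (σ_2 - σ_1)/(6h_1) = -3/20, b_1 = Δ_1 - h_1(2σ_1 + σ_2)/6 = -1/5.

-0.1500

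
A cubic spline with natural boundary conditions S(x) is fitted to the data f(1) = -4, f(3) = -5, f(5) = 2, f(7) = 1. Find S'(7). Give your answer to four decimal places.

-1.8333

Let M_i = S''(x_i). Step sizes h_i = 2, 2, 2; slopes of the chords Δ_i = (y_(i+1) - y_i)/h_i = -1/2, 7/2, -1/2.
  2·M_0 + 8·M_1 + 2·M_2 = 6(Δ_1 - Δ_0) = 24
  2·M_1 + 8·M_2 + 2·M_3 = 6(Δ_2 - Δ_1) = -24
Natural end conditions: M_0 = M_3 = 0.
Solving: M_0 = 0, M_1 = 4, M_2 = -4, M_3 = 0.
On [5, 7], S'(x) = b_2 + 2c_2·(x - 5) + 3d_2·(x - 5)² with b_2 = Δ_2 - h_2(2M_2 + M_3)/6 = 13/6, c_2 = M_2/2 = -2, d_2 = (M_3 - M_2)/(6h_2) = 1/3. So S'(7) = -11/6.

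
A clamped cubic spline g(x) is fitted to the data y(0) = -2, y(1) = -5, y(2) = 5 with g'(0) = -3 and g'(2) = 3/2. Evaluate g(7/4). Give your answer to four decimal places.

Let M_i = g''(x_i). Step sizes h_i = 1, 1; slopes of the chords Δ_i = (y_(i+1) - y_i)/h_i = -3, 10.
  1·M_0 + 4·M_1 + 1·M_2 = 6(Δ_1 - Δ_0) = 78
Clamped end conditions give two more equations: 2h_0·M_0 + h_0·M_1 = 6(Δ_0 - g'(0)) = 0 and h_1·M_1 + 2h_1·M_2 = 6(g'(2) - Δ_1) = -51.
Solving: M_0 = -69/4, M_1 = 69/2, M_2 = -171/4.
On [1, 2], g(x) = -5 + 45/8·(x - 1) + 69/4·(x - 1)² - 103/8·(x - 1)³.
With (x - 1) = 3/4: g(7/4) = 1787/512.

3.4902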